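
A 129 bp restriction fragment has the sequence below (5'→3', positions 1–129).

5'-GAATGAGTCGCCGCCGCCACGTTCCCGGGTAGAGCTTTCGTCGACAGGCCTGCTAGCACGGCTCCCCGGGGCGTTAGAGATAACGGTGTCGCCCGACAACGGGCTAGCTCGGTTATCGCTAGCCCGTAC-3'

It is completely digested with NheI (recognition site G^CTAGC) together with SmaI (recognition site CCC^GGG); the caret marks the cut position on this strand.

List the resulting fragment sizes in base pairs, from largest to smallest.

36, 26, 26, 15, 15, 11 bp

NheI sites (GCTAGC) start at positions 52, 103, 118.
NheI cuts after the first base of each site, so after positions 52, 103, 118.
SmaI sites (CCCGGG) start at positions 24, 65.
SmaI cuts after base 3 of each site, so after positions 26, 67.
Combined cut positions: 26, 52, 67, 103, 118.
Linear molecule, 5 cuts → 6 fragments:
  1–26 → 26 bp
  27–52 → 26 bp
  53–67 → 15 bp
  68–103 → 36 bp
  104–118 → 15 bp
  119–129 → 11 bp
Sorted largest to smallest: 36, 26, 26, 15, 15, 11 bp.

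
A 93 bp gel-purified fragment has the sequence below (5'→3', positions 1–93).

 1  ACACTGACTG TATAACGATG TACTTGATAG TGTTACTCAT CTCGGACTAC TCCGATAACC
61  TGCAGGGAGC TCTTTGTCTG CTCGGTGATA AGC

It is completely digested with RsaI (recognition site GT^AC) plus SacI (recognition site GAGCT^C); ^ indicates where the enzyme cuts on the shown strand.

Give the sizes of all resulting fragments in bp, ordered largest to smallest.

The RsaI site (GTAC) starts at position 20.
RsaI cuts after base 2 of each site, so after position 21.
The SacI site (GAGCTC) starts at position 67.
SacI cuts after base 5 of each site (before the last base), so after position 71.
Combined cut positions: 21, 71.
Linear molecule, 2 cuts → 3 fragments:
  1–21 → 21 bp
  22–71 → 50 bp
  72–93 → 22 bp
Sorted largest to smallest: 50, 22, 21 bp.

50, 22, 21 bp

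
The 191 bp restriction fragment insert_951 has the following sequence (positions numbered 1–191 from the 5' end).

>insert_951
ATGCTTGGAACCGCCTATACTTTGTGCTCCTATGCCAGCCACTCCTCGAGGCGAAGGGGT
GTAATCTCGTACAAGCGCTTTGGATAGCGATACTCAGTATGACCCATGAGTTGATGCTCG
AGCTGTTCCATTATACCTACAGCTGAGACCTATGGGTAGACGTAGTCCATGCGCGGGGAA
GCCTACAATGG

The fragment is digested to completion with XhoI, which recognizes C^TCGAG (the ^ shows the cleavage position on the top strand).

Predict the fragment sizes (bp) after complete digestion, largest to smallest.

74, 72, 45 bp

XhoI sites (CTCGAG) start at positions 45, 117.
XhoI cuts after the first base of each site, so after positions 45, 117.
Linear molecule, 2 cuts → 3 fragments:
  1–45 → 45 bp
  46–117 → 72 bp
  118–191 → 74 bp
Sorted largest to smallest: 74, 72, 45 bp.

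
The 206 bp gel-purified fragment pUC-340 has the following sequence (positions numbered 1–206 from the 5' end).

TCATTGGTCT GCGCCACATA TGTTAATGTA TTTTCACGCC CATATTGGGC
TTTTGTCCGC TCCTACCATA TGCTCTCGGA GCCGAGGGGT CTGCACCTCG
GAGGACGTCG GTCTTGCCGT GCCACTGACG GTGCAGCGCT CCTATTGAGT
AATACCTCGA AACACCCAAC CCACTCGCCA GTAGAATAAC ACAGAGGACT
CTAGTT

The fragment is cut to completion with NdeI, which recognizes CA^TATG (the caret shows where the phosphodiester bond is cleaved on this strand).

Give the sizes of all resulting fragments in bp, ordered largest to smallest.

138, 50, 18 bp

NdeI sites (CATATG) start at positions 17, 67.
NdeI cuts after base 2 of each site, so after positions 18, 68.
Linear molecule, 2 cuts → 3 fragments:
  1–18 → 18 bp
  19–68 → 50 bp
  69–206 → 138 bp
Sorted largest to smallest: 138, 50, 18 bp.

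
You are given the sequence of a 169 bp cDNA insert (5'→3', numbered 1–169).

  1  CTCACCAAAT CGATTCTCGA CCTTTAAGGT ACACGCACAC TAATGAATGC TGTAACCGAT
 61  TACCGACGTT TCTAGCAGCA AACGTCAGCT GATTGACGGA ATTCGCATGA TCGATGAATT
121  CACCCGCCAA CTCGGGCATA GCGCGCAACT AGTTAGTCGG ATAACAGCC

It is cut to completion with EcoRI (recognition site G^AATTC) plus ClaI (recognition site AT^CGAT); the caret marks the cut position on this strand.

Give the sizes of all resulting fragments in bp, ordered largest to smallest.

89, 53, 12, 10, 5 bp

EcoRI sites (GAATTC) start at positions 99, 116.
EcoRI cuts after the first base of each site, so after positions 99, 116.
ClaI sites (ATCGAT) start at positions 9, 110.
ClaI cuts after base 2 of each site, so after positions 10, 111.
Combined cut positions: 10, 99, 111, 116.
Linear molecule, 4 cuts → 5 fragments:
  1–10 → 10 bp
  11–99 → 89 bp
  100–111 → 12 bp
  112–116 → 5 bp
  117–169 → 53 bp
Sorted largest to smallest: 89, 53, 12, 10, 5 bp.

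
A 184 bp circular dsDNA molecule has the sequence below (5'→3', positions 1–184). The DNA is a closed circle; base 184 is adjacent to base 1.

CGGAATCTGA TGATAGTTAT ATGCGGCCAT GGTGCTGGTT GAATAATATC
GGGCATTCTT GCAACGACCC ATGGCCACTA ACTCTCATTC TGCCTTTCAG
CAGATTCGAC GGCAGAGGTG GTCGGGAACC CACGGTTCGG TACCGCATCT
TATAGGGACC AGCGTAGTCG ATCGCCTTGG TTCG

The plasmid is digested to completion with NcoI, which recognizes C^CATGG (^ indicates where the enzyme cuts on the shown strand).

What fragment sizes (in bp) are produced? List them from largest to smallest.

NcoI sites (CCATGG) start at positions 27, 69.
NcoI cuts after the first base of each site, so after positions 27, 69.
Circular molecule, 2 cuts → 2 fragments:
  28–69 → 42 bp
  70–184 then 1–27 → 115 + 27 = 142 bp
Sorted largest to smallest: 142, 42 bp.

142, 42 bp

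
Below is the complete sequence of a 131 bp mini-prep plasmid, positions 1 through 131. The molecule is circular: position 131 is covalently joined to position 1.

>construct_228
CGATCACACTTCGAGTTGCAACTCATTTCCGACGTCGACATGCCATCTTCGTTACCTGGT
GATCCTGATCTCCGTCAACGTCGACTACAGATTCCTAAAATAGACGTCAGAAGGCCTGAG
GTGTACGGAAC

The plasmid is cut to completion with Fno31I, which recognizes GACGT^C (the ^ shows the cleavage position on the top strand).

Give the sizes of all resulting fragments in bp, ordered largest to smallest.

Fno31I sites (GACGTC) start at positions 31, 103.
Fno31I cuts after base 5 of each site (before the last base), so after positions 35, 107.
Circular molecule, 2 cuts → 2 fragments:
  36–107 → 72 bp
  108–131 then 1–35 → 24 + 35 = 59 bp
Sorted largest to smallest: 72, 59 bp.

72, 59 bp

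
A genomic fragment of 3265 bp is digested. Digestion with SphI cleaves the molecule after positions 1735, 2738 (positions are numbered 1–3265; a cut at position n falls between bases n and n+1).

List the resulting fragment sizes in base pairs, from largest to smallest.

Linear molecule, 2 cuts → 3 fragments:
  1735 − 0 = 1735 bp
  2738 − 1735 = 1003 bp
  3265 − 2738 = 527 bp
Sorted largest to smallest: 1735, 1003, 527 bp.

1735, 1003, 527 bp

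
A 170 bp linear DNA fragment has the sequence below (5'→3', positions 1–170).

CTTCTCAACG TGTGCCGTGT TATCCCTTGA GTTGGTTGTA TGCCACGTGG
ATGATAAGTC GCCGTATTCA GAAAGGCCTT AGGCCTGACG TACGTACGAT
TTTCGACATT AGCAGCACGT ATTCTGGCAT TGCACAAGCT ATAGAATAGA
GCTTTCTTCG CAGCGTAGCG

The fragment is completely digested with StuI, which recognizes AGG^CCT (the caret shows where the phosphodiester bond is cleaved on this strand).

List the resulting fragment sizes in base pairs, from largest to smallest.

87, 76, 7 bp

StuI sites (AGGCCT) start at positions 74, 81.
StuI cuts after base 3 of each site, so after positions 76, 83.
Linear molecule, 2 cuts → 3 fragments:
  1–76 → 76 bp
  77–83 → 7 bp
  84–170 → 87 bp
Sorted largest to smallest: 87, 76, 7 bp.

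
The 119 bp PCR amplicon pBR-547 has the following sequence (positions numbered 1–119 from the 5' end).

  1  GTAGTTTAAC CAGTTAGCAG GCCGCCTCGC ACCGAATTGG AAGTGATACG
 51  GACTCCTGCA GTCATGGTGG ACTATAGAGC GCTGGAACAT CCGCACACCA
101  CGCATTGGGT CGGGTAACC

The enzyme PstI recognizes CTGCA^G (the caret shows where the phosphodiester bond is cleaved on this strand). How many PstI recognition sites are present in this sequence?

1

CTGCAG occurs starting at position 56.
PstI cuts at 1 site.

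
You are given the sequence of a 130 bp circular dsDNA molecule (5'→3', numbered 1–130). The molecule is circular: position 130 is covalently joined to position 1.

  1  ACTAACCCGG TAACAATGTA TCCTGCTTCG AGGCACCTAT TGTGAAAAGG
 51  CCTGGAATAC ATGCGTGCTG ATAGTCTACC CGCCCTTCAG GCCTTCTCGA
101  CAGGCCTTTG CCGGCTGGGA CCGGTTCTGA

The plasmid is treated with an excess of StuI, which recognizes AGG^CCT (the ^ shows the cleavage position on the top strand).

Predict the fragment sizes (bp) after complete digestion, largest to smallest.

76, 41, 13 bp

StuI sites (AGGCCT) start at positions 48, 89, 102.
StuI cuts after base 3 of each site, so after positions 50, 91, 104.
Circular molecule, 3 cuts → 3 fragments:
  51–91 → 41 bp
  92–104 → 13 bp
  105–130 then 1–50 → 26 + 50 = 76 bp
Sorted largest to smallest: 76, 41, 13 bp.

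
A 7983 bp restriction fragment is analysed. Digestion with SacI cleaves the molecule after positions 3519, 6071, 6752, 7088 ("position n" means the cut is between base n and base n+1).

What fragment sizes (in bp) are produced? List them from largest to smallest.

3519, 2552, 895, 681, 336 bp

Linear molecule, 4 cuts → 5 fragments:
  3519 − 0 = 3519 bp
  6071 − 3519 = 2552 bp
  6752 − 6071 = 681 bp
  7088 − 6752 = 336 bp
  7983 − 7088 = 895 bp
Sorted largest to smallest: 3519, 2552, 895, 681, 336 bp.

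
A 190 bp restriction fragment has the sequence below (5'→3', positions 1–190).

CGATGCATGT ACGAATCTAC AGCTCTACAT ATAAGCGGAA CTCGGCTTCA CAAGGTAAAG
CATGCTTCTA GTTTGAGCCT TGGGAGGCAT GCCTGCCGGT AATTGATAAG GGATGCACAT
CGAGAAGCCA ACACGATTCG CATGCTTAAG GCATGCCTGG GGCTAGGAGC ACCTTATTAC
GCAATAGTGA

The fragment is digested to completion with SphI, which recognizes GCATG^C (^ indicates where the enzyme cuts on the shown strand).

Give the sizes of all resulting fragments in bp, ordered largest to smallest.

SphI sites (GCATGC) start at positions 60, 87, 140, 151.
SphI cuts after base 5 of each site (before the last base), so after positions 64, 91, 144, 155.
Linear molecule, 4 cuts → 5 fragments:
  1–64 → 64 bp
  65–91 → 27 bp
  92–144 → 53 bp
  145–155 → 11 bp
  156–190 → 35 bp
Sorted largest to smallest: 64, 53, 35, 27, 11 bp.

64, 53, 35, 27, 11 bp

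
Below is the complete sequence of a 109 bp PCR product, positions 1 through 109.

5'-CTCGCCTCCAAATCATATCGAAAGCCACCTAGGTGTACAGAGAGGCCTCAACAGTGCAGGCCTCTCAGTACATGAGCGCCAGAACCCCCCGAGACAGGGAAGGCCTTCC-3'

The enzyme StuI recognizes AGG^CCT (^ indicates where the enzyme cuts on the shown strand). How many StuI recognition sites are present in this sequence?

AGGCCT occurs starting at positions 43, 58, 101.
StuI cuts at 3 sites.

3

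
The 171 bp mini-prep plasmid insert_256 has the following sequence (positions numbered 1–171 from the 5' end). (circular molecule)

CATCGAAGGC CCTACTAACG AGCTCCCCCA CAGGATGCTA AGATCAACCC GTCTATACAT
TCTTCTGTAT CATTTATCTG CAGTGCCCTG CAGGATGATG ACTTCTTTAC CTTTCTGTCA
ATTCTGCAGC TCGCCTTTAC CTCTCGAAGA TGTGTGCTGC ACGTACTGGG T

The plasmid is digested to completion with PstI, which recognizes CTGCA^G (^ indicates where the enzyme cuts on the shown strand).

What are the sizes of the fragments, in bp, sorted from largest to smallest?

125, 36, 10 bp

PstI sites (CTGCAG) start at positions 78, 88, 124.
PstI cuts after base 5 of each site (before the last base), so after positions 82, 92, 128.
Circular molecule, 3 cuts → 3 fragments:
  83–92 → 10 bp
  93–128 → 36 bp
  129–171 then 1–82 → 43 + 82 = 125 bp
Sorted largest to smallest: 125, 36, 10 bp.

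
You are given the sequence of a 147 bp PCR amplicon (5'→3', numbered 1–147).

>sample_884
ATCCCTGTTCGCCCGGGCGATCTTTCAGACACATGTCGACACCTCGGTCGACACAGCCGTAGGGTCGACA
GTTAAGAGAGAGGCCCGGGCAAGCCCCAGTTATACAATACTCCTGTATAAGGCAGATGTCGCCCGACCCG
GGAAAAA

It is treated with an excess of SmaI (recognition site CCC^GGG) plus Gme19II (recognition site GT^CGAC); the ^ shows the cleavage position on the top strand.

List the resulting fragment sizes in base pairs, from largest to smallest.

53, 22, 21, 17, 14, 12, 8 bp

SmaI sites (CCCGGG) start at positions 12, 84, 137.
SmaI cuts after base 3 of each site, so after positions 14, 86, 139.
Gme19II sites (GTCGAC) start at positions 35, 47, 64.
Gme19II cuts after base 2 of each site, so after positions 36, 48, 65.
Combined cut positions: 14, 36, 48, 65, 86, 139.
Linear molecule, 6 cuts → 7 fragments:
  1–14 → 14 bp
  15–36 → 22 bp
  37–48 → 12 bp
  49–65 → 17 bp
  66–86 → 21 bp
  87–139 → 53 bp
  140–147 → 8 bp
Sorted largest to smallest: 53, 22, 21, 17, 14, 12, 8 bp.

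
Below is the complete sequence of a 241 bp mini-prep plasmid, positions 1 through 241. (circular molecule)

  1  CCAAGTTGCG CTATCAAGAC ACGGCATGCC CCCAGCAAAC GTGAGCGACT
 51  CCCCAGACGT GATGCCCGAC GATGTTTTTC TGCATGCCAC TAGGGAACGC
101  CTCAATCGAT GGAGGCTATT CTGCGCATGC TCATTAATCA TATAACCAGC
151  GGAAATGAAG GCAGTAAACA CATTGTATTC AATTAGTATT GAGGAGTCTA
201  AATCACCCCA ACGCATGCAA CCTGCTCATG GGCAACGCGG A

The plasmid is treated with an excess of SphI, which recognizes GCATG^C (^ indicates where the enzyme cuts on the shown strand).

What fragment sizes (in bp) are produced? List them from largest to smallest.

SphI sites (GCATGC) start at positions 24, 82, 125, 213.
SphI cuts after base 5 of each site (before the last base), so after positions 28, 86, 129, 217.
Circular molecule, 4 cuts → 4 fragments:
  29–86 → 58 bp
  87–129 → 43 bp
  130–217 → 88 bp
  218–241 then 1–28 → 24 + 28 = 52 bp
Sorted largest to smallest: 88, 58, 52, 43 bp.

88, 58, 52, 43 bp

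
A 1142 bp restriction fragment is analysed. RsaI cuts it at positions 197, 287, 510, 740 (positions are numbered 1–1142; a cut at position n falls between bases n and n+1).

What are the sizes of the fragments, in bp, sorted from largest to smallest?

402, 230, 223, 197, 90 bp

Linear molecule, 4 cuts → 5 fragments:
  197 − 0 = 197 bp
  287 − 197 = 90 bp
  510 − 287 = 223 bp
  740 − 510 = 230 bp
  1142 − 740 = 402 bp
Sorted largest to smallest: 402, 230, 223, 197, 90 bp.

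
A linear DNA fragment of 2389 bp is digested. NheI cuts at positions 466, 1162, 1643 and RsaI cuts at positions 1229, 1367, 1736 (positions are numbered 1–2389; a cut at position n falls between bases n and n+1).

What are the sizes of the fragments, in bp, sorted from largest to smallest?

696, 653, 466, 276, 138, 93, 67 bp

Combined cut positions (sorted): 466, 1162, 1229, 1367, 1643, 1736.
Linear molecule, 6 cuts → 7 fragments:
  466 − 0 = 466 bp
  1162 − 466 = 696 bp
  1229 − 1162 = 67 bp
  1367 − 1229 = 138 bp
  1643 − 1367 = 276 bp
  1736 − 1643 = 93 bp
  2389 − 1736 = 653 bp
Sorted largest to smallest: 696, 653, 466, 276, 138, 93, 67 bp.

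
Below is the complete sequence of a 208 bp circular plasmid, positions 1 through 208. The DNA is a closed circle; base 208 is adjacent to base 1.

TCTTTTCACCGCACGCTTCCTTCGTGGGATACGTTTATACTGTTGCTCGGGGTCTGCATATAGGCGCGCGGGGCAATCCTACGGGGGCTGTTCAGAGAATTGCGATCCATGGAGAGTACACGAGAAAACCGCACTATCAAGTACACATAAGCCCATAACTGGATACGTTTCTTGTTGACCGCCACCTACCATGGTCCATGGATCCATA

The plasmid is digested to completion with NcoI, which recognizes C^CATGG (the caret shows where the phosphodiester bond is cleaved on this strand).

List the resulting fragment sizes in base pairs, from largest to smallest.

NcoI sites (CCATGG) start at positions 107, 189, 196.
NcoI cuts after the first base of each site, so after positions 107, 189, 196.
Circular molecule, 3 cuts → 3 fragments:
  108–189 → 82 bp
  190–196 → 7 bp
  197–208 then 1–107 → 12 + 107 = 119 bp
Sorted largest to smallest: 119, 82, 7 bp.

119, 82, 7 bp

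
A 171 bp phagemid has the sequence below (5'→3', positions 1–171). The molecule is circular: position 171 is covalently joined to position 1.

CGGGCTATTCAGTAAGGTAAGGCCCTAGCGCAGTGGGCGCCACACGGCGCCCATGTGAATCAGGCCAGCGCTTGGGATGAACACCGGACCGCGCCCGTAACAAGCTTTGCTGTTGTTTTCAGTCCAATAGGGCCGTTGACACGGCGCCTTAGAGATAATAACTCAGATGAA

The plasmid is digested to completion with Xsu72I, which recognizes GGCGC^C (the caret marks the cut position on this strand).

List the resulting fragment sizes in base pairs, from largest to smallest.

Xsu72I sites (GGCGCC) start at positions 36, 46, 143.
Xsu72I cuts after base 5 of each site (before the last base), so after positions 40, 50, 147.
Circular molecule, 3 cuts → 3 fragments:
  41–50 → 10 bp
  51–147 → 97 bp
  148–171 then 1–40 → 24 + 40 = 64 bp
Sorted largest to smallest: 97, 64, 10 bp.

97, 64, 10 bp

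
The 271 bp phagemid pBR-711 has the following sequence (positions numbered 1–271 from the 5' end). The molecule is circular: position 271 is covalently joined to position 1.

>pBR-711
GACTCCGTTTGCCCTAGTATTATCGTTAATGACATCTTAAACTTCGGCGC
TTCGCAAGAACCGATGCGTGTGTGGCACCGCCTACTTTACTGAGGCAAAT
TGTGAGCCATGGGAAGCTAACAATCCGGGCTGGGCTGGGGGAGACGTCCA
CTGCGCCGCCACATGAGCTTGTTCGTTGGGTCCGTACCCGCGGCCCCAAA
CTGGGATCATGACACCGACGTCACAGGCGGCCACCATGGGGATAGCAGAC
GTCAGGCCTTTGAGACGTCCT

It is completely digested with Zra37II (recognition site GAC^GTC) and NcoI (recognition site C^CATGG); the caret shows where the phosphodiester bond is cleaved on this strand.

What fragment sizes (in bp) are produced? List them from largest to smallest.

Zra37II sites (GACGTC) start at positions 143, 217, 248, 264.
Zra37II cuts after base 3 of each site, so after positions 145, 219, 250, 266.
NcoI sites (CCATGG) start at positions 107, 234.
NcoI cuts after the first base of each site, so after positions 107, 234.
Combined cut positions: 107, 145, 219, 234, 250, 266.
Circular molecule, 6 cuts → 6 fragments:
  108–145 → 38 bp
  146–219 → 74 bp
  220–234 → 15 bp
  235–250 → 16 bp
  251–266 → 16 bp
  267–271 then 1–107 → 5 + 107 = 112 bp
Sorted largest to smallest: 112, 74, 38, 16, 16, 15 bp.

112, 74, 38, 16, 16, 15 bp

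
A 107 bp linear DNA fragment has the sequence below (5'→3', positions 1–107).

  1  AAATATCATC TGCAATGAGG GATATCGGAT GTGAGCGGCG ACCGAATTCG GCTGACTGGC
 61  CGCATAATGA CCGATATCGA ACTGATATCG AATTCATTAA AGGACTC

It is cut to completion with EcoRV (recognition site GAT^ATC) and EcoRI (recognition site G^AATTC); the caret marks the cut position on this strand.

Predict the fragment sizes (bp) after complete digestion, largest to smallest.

31, 23, 21, 17, 11, 4 bp

EcoRV sites (GATATC) start at positions 21, 73, 84.
EcoRV cuts after base 3 of each site, so after positions 23, 75, 86.
EcoRI sites (GAATTC) start at positions 44, 90.
EcoRI cuts after the first base of each site, so after positions 44, 90.
Combined cut positions: 23, 44, 75, 86, 90.
Linear molecule, 5 cuts → 6 fragments:
  1–23 → 23 bp
  24–44 → 21 bp
  45–75 → 31 bp
  76–86 → 11 bp
  87–90 → 4 bp
  91–107 → 17 bp
Sorted largest to smallest: 31, 23, 21, 17, 11, 4 bp.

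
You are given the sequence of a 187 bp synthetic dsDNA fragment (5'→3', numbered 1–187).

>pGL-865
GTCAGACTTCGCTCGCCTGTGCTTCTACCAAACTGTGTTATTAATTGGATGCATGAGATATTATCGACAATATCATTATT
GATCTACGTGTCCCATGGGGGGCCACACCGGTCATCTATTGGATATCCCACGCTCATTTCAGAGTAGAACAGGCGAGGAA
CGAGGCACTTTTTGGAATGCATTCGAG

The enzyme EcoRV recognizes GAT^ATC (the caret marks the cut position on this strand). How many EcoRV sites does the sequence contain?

GATATC occurs starting at position 122.
EcoRV cuts at 1 site.

1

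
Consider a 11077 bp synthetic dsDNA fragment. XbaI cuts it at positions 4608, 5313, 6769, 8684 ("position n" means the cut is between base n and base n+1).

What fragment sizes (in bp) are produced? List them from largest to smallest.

4608, 2393, 1915, 1456, 705 bp

Linear molecule, 4 cuts → 5 fragments:
  4608 − 0 = 4608 bp
  5313 − 4608 = 705 bp
  6769 − 5313 = 1456 bp
  8684 − 6769 = 1915 bp
  11077 − 8684 = 2393 bp
Sorted largest to smallest: 4608, 2393, 1915, 1456, 705 bp.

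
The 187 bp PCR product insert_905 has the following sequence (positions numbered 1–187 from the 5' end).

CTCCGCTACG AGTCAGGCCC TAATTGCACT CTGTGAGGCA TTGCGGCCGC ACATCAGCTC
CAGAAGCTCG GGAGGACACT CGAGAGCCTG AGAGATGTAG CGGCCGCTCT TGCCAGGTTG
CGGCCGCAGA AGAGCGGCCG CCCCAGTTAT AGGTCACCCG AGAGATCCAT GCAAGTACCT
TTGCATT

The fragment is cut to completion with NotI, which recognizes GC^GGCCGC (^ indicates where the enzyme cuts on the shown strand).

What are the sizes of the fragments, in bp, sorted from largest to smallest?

NotI sites (GCGGCCGC) start at positions 43, 100, 120, 134.
NotI cuts after base 2 of each site, so after positions 44, 101, 121, 135.
Linear molecule, 4 cuts → 5 fragments:
  1–44 → 44 bp
  45–101 → 57 bp
  102–121 → 20 bp
  122–135 → 14 bp
  136–187 → 52 bp
Sorted largest to smallest: 57, 52, 44, 20, 14 bp.

57, 52, 44, 20, 14 bp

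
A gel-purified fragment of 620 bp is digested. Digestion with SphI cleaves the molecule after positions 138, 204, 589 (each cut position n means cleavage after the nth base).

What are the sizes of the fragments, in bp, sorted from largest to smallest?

Linear molecule, 3 cuts → 4 fragments:
  138 − 0 = 138 bp
  204 − 138 = 66 bp
  589 − 204 = 385 bp
  620 − 589 = 31 bp
Sorted largest to smallest: 385, 138, 66, 31 bp.

385, 138, 66, 31 bp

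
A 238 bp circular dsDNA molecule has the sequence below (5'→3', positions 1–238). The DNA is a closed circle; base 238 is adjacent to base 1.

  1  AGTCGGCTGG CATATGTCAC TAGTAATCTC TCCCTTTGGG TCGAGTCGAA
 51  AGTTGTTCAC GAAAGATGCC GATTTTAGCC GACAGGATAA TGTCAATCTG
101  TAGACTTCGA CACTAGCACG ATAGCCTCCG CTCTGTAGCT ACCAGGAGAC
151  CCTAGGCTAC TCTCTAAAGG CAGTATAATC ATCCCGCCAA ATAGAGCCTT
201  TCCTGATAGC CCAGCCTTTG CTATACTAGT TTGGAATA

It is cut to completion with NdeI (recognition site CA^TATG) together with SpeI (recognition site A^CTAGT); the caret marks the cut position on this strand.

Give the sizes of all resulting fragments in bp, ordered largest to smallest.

The NdeI site (CATATG) starts at position 11.
NdeI cuts after base 2 of each site, so after position 12.
SpeI sites (ACTAGT) start at positions 19, 225.
SpeI cuts after the first base of each site, so after positions 19, 225.
Combined cut positions: 12, 19, 225.
Circular molecule, 3 cuts → 3 fragments:
  13–19 → 7 bp
  20–225 → 206 bp
  226–238 then 1–12 → 13 + 12 = 25 bp
Sorted largest to smallest: 206, 25, 7 bp.

206, 25, 7 bp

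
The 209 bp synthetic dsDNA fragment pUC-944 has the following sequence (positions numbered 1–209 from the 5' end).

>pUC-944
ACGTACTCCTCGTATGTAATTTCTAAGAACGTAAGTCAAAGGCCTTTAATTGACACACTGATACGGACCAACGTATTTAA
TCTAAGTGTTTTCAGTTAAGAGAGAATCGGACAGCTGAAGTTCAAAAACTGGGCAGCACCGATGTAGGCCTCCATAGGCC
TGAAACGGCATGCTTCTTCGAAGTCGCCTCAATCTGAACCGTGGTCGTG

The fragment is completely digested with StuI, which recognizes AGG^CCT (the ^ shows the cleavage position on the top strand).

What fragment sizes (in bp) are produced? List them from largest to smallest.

StuI sites (AGGCCT) start at positions 40, 146, 156.
StuI cuts after base 3 of each site, so after positions 42, 148, 158.
Linear molecule, 3 cuts → 4 fragments:
  1–42 → 42 bp
  43–148 → 106 bp
  149–158 → 10 bp
  159–209 → 51 bp
Sorted largest to smallest: 106, 51, 42, 10 bp.

106, 51, 42, 10 bp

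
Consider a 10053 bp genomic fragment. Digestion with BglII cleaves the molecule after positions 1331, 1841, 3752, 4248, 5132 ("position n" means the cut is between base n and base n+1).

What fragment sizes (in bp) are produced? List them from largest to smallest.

Linear molecule, 5 cuts → 6 fragments:
  1331 − 0 = 1331 bp
  1841 − 1331 = 510 bp
  3752 − 1841 = 1911 bp
  4248 − 3752 = 496 bp
  5132 − 4248 = 884 bp
  10053 − 5132 = 4921 bp
Sorted largest to smallest: 4921, 1911, 1331, 884, 510, 496 bp.

4921, 1911, 1331, 884, 510, 496 bp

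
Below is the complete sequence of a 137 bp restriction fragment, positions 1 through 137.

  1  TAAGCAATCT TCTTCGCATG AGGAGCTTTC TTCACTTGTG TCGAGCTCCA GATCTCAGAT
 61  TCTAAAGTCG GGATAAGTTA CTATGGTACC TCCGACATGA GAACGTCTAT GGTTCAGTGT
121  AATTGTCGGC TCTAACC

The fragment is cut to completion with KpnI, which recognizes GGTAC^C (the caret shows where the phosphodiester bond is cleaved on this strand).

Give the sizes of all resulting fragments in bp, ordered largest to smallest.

89, 48 bp

The KpnI site (GGTACC) starts at position 85.
KpnI cuts after base 5 of each site (before the last base), so after position 89.
Linear molecule, 1 cut → 2 fragments:
  1–89 → 89 bp
  90–137 → 48 bp
Sorted largest to smallest: 89, 48 bp.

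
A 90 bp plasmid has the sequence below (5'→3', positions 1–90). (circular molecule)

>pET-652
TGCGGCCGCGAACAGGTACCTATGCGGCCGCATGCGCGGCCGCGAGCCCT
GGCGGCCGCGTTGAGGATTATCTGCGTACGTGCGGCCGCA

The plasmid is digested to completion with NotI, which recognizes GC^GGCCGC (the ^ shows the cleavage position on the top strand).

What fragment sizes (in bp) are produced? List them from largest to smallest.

30, 22, 16, 12, 10 bp

NotI sites (GCGGCCGC) start at positions 2, 24, 36, 52, 82.
NotI cuts after base 2 of each site, so after positions 3, 25, 37, 53, 83.
Circular molecule, 5 cuts → 5 fragments:
  4–25 → 22 bp
  26–37 → 12 bp
  38–53 → 16 bp
  54–83 → 30 bp
  84–90 then 1–3 → 7 + 3 = 10 bp
Sorted largest to smallest: 30, 22, 16, 12, 10 bp.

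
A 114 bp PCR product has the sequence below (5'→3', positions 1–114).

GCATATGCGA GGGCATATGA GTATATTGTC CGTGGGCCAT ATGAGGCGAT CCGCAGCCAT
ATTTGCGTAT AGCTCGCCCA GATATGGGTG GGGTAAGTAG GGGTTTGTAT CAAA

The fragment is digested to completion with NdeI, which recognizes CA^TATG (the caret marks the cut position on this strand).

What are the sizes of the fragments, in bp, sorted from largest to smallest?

NdeI sites (CATATG) start at positions 2, 14, 38.
NdeI cuts after base 2 of each site, so after positions 3, 15, 39.
Linear molecule, 3 cuts → 4 fragments:
  1–3 → 3 bp
  4–15 → 12 bp
  16–39 → 24 bp
  40–114 → 75 bp
Sorted largest to smallest: 75, 24, 12, 3 bp.

75, 24, 12, 3 bp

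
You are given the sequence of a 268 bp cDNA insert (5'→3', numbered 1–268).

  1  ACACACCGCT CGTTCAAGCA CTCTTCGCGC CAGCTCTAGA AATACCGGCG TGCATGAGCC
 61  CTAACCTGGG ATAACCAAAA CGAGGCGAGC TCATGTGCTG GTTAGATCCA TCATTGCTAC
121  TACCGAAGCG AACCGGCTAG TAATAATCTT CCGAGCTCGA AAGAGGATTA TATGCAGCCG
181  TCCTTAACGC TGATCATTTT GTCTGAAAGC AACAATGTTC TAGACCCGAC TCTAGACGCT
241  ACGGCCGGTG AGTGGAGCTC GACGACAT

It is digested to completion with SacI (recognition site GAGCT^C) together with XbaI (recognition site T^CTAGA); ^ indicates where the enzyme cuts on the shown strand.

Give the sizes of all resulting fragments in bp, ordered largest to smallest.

SacI sites (GAGCTC) start at positions 87, 153, 255.
SacI cuts after base 5 of each site (before the last base), so after positions 91, 157, 259.
XbaI sites (TCTAGA) start at positions 35, 219, 231.
XbaI cuts after the first base of each site, so after positions 35, 219, 231.
Combined cut positions: 35, 91, 157, 219, 231, 259.
Linear molecule, 6 cuts → 7 fragments:
  1–35 → 35 bp
  36–91 → 56 bp
  92–157 → 66 bp
  158–219 → 62 bp
  220–231 → 12 bp
  232–259 → 28 bp
  260–268 → 9 bp
Sorted largest to smallest: 66, 62, 56, 35, 28, 12, 9 bp.

66, 62, 56, 35, 28, 12, 9 bp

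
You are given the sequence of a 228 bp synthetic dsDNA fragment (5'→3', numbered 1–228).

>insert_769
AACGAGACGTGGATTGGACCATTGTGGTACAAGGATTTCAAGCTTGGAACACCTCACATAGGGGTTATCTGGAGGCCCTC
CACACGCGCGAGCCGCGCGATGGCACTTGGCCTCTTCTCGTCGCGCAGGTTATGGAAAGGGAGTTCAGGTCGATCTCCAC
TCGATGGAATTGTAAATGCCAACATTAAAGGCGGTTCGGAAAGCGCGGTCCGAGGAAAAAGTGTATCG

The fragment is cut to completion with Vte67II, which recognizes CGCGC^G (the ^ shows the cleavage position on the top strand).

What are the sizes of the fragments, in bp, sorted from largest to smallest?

Vte67II sites (CGCGCG) start at positions 85, 94.
Vte67II cuts after base 5 of each site (before the last base), so after positions 89, 98.
Linear molecule, 2 cuts → 3 fragments:
  1–89 → 89 bp
  90–98 → 9 bp
  99–228 → 130 bp
Sorted largest to smallest: 130, 89, 9 bp.

130, 89, 9 bp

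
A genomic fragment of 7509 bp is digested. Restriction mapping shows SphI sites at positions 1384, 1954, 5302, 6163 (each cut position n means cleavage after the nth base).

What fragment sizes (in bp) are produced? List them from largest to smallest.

3348, 1384, 1346, 861, 570 bp

Linear molecule, 4 cuts → 5 fragments:
  1384 − 0 = 1384 bp
  1954 − 1384 = 570 bp
  5302 − 1954 = 3348 bp
  6163 − 5302 = 861 bp
  7509 − 6163 = 1346 bp
Sorted largest to smallest: 3348, 1384, 1346, 861, 570 bp.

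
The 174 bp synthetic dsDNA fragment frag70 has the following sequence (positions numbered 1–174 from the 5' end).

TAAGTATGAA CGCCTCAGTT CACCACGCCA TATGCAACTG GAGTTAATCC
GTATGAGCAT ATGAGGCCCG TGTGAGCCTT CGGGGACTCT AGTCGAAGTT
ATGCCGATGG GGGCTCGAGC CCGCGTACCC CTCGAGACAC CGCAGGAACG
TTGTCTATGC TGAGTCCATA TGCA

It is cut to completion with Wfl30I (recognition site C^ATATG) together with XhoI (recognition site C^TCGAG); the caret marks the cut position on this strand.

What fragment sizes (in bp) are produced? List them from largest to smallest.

Wfl30I sites (CATATG) start at positions 29, 58, 167.
Wfl30I cuts after the first base of each site, so after positions 29, 58, 167.
XhoI sites (CTCGAG) start at positions 114, 131.
XhoI cuts after the first base of each site, so after positions 114, 131.
Combined cut positions: 29, 58, 114, 131, 167.
Linear molecule, 5 cuts → 6 fragments:
  1–29 → 29 bp
  30–58 → 29 bp
  59–114 → 56 bp
  115–131 → 17 bp
  132–167 → 36 bp
  168–174 → 7 bp
Sorted largest to smallest: 56, 36, 29, 29, 17, 7 bp.

56, 36, 29, 29, 17, 7 bp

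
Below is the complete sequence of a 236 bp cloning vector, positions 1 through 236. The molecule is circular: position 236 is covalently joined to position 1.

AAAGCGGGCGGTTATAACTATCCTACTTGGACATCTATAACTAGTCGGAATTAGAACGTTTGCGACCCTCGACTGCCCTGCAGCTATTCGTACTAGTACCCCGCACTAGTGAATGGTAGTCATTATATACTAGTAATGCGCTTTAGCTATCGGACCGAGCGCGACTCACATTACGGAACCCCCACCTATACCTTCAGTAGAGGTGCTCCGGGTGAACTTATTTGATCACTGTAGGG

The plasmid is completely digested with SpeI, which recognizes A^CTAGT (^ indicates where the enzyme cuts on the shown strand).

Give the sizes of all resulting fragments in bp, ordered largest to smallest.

SpeI sites (ACTAGT) start at positions 40, 92, 105, 129.
SpeI cuts after the first base of each site, so after positions 40, 92, 105, 129.
Circular molecule, 4 cuts → 4 fragments:
  41–92 → 52 bp
  93–105 → 13 bp
  106–129 → 24 bp
  130–236 then 1–40 → 107 + 40 = 147 bp
Sorted largest to smallest: 147, 52, 24, 13 bp.

147, 52, 24, 13 bp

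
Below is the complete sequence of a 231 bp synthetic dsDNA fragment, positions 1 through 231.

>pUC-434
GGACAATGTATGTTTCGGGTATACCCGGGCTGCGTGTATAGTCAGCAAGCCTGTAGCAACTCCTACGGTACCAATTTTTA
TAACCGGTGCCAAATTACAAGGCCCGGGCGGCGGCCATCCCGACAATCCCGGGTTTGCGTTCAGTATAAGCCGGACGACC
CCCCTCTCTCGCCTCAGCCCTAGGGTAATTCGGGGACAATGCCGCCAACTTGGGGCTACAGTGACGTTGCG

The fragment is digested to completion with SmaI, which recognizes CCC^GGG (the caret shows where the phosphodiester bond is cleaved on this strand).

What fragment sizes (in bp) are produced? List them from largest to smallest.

SmaI sites (CCCGGG) start at positions 24, 103, 128.
SmaI cuts after base 3 of each site, so after positions 26, 105, 130.
Linear molecule, 3 cuts → 4 fragments:
  1–26 → 26 bp
  27–105 → 79 bp
  106–130 → 25 bp
  131–231 → 101 bp
Sorted largest to smallest: 101, 79, 26, 25 bp.

101, 79, 26, 25 bp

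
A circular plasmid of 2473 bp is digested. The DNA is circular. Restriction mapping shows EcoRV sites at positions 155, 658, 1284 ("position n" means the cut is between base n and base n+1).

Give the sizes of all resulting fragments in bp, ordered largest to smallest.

1344, 626, 503 bp

Circular molecule, 3 cuts → 3 fragments:
  658 − 155 = 503 bp
  1284 − 658 = 626 bp
  wrap: 2473 − 1284 + 155 = 1344 bp
Sorted largest to smallest: 1344, 626, 503 bp.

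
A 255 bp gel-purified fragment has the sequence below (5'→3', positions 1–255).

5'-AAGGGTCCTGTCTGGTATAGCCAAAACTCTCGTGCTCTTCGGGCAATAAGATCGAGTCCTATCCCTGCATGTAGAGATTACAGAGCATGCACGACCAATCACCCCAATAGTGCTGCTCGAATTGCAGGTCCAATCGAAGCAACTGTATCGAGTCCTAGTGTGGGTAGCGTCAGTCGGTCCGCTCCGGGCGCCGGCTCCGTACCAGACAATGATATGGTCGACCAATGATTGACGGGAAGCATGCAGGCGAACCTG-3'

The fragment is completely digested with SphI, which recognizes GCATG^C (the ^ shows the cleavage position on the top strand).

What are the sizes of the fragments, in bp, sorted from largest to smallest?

154, 89, 12 bp

SphI sites (GCATGC) start at positions 85, 239.
SphI cuts after base 5 of each site (before the last base), so after positions 89, 243.
Linear molecule, 2 cuts → 3 fragments:
  1–89 → 89 bp
  90–243 → 154 bp
  244–255 → 12 bp
Sorted largest to smallest: 154, 89, 12 bp.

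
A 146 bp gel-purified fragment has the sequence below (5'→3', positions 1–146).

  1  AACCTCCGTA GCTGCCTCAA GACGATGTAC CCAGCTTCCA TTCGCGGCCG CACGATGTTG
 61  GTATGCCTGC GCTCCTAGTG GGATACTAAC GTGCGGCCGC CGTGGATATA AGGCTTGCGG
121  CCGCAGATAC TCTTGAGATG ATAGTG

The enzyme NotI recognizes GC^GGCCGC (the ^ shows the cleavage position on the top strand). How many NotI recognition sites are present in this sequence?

3

GCGGCCGC occurs starting at positions 44, 93, 117.
NotI cuts at 3 sites.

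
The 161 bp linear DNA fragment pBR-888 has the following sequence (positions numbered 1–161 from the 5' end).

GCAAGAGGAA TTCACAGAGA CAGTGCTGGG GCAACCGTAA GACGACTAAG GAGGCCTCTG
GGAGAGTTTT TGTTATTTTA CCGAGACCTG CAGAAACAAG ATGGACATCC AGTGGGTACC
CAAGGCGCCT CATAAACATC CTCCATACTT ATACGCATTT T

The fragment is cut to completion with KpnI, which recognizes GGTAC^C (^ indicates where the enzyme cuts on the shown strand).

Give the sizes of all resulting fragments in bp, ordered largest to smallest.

The KpnI site (GGTACC) starts at position 115.
KpnI cuts after base 5 of each site (before the last base), so after position 119.
Linear molecule, 1 cut → 2 fragments:
  1–119 → 119 bp
  120–161 → 42 bp
Sorted largest to smallest: 119, 42 bp.

119, 42 bp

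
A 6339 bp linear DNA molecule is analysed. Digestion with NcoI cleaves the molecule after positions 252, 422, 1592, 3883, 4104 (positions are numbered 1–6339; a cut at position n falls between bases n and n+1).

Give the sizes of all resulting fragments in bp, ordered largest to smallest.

Linear molecule, 5 cuts → 6 fragments:
  252 − 0 = 252 bp
  422 − 252 = 170 bp
  1592 − 422 = 1170 bp
  3883 − 1592 = 2291 bp
  4104 − 3883 = 221 bp
  6339 − 4104 = 2235 bp
Sorted largest to smallest: 2291, 2235, 1170, 252, 221, 170 bp.

2291, 2235, 1170, 252, 221, 170 bp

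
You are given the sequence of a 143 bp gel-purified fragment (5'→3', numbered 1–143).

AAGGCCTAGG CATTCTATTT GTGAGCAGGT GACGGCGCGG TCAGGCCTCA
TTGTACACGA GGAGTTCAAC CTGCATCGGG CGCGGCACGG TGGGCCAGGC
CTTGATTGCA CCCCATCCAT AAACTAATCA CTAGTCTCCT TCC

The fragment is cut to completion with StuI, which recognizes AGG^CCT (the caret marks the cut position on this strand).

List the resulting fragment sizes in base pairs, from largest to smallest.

StuI sites (AGGCCT) start at positions 2, 43, 97.
StuI cuts after base 3 of each site, so after positions 4, 45, 99.
Linear molecule, 3 cuts → 4 fragments:
  1–4 → 4 bp
  5–45 → 41 bp
  46–99 → 54 bp
  100–143 → 44 bp
Sorted largest to smallest: 54, 44, 41, 4 bp.

54, 44, 41, 4 bp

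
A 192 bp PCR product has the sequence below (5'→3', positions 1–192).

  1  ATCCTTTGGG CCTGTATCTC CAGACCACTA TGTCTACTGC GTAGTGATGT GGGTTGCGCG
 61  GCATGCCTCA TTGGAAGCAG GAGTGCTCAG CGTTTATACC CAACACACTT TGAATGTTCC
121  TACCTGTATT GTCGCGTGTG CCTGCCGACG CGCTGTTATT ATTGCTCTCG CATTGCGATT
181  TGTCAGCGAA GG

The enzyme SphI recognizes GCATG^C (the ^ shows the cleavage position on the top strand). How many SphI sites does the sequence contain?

1

GCATGC occurs starting at position 61.
SphI cuts at 1 site.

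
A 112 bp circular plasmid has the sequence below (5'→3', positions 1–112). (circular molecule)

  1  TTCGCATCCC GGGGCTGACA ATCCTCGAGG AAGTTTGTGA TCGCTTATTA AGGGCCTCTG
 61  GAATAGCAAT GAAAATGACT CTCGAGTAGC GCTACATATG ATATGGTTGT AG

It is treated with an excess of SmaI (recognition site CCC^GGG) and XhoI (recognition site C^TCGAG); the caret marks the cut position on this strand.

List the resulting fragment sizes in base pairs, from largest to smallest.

57, 41, 14 bp

The SmaI site (CCCGGG) starts at position 8.
SmaI cuts after base 3 of each site, so after position 10.
XhoI sites (CTCGAG) start at positions 24, 81.
XhoI cuts after the first base of each site, so after positions 24, 81.
Combined cut positions: 10, 24, 81.
Circular molecule, 3 cuts → 3 fragments:
  11–24 → 14 bp
  25–81 → 57 bp
  82–112 then 1–10 → 31 + 10 = 41 bp
Sorted largest to smallest: 57, 41, 14 bp.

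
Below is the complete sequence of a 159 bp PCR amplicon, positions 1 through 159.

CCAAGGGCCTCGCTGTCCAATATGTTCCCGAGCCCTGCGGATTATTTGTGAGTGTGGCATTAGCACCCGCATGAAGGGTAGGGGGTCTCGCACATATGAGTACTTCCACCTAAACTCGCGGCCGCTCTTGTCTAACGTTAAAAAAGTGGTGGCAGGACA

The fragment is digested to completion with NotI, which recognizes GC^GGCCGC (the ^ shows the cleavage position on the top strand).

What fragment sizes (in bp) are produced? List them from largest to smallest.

The NotI site (GCGGCCGC) starts at position 118.
NotI cuts after base 2 of each site, so after position 119.
Linear molecule, 1 cut → 2 fragments:
  1–119 → 119 bp
  120–159 → 40 bp
Sorted largest to smallest: 119, 40 bp.

119, 40 bp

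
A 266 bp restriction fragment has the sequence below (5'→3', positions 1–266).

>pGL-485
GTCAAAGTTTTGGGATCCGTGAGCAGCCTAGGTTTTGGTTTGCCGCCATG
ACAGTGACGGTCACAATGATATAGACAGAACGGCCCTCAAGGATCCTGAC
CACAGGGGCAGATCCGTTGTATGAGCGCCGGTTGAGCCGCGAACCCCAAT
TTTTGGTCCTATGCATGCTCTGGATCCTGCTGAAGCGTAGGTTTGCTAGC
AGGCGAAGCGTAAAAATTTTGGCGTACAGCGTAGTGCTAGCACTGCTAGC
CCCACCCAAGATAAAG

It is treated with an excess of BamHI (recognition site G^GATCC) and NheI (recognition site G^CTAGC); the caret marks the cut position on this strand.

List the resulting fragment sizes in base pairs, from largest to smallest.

81, 78, 41, 23, 21, 13, 9 bp

BamHI sites (GGATCC) start at positions 13, 91, 172.
BamHI cuts after the first base of each site, so after positions 13, 91, 172.
NheI sites (GCTAGC) start at positions 195, 236, 245.
NheI cuts after the first base of each site, so after positions 195, 236, 245.
Combined cut positions: 13, 91, 172, 195, 236, 245.
Linear molecule, 6 cuts → 7 fragments:
  1–13 → 13 bp
  14–91 → 78 bp
  92–172 → 81 bp
  173–195 → 23 bp
  196–236 → 41 bp
  237–245 → 9 bp
  246–266 → 21 bp
Sorted largest to smallest: 81, 78, 41, 23, 21, 13, 9 bp.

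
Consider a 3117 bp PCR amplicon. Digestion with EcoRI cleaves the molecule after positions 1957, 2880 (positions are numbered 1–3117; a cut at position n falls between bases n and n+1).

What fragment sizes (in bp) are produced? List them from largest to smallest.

1957, 923, 237 bp

Linear molecule, 2 cuts → 3 fragments:
  1957 − 0 = 1957 bp
  2880 − 1957 = 923 bp
  3117 − 2880 = 237 bp
Sorted largest to smallest: 1957, 923, 237 bp.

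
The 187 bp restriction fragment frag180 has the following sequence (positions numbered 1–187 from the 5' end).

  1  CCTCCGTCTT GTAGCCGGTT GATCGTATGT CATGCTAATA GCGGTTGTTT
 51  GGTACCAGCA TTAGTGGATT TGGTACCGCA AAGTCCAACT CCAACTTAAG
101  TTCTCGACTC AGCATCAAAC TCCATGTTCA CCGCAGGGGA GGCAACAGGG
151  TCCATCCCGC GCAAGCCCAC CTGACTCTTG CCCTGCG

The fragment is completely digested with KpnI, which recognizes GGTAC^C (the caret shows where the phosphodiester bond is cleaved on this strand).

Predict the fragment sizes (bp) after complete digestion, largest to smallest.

111, 55, 21 bp

KpnI sites (GGTACC) start at positions 51, 72.
KpnI cuts after base 5 of each site (before the last base), so after positions 55, 76.
Linear molecule, 2 cuts → 3 fragments:
  1–55 → 55 bp
  56–76 → 21 bp
  77–187 → 111 bp
Sorted largest to smallest: 111, 55, 21 bp.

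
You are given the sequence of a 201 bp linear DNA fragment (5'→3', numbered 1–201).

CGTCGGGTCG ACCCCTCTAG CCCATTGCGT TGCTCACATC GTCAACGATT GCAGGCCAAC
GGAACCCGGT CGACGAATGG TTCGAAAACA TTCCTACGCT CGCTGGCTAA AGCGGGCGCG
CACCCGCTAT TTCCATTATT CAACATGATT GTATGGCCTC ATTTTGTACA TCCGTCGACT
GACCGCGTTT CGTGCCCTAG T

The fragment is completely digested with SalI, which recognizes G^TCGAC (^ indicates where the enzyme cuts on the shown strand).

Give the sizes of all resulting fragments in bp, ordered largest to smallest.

105, 62, 27, 7 bp

SalI sites (GTCGAC) start at positions 7, 69, 174.
SalI cuts after the first base of each site, so after positions 7, 69, 174.
Linear molecule, 3 cuts → 4 fragments:
  1–7 → 7 bp
  8–69 → 62 bp
  70–174 → 105 bp
  175–201 → 27 bp
Sorted largest to smallest: 105, 62, 27, 7 bp.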